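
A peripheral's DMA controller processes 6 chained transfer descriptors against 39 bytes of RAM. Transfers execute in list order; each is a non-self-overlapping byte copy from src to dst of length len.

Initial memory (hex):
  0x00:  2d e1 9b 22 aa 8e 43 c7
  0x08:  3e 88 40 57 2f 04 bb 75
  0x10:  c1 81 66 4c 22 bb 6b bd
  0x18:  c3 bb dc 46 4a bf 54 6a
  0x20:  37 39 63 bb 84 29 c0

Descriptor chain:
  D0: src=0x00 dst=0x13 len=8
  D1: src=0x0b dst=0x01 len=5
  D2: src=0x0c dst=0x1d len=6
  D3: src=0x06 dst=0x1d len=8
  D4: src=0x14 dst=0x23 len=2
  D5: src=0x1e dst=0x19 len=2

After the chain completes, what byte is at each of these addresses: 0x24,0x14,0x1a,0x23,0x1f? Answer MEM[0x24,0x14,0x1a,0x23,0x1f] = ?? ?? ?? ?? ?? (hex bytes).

[0] 0x00->0x13 len=8 : 2d e1 9b 22 aa 8e 43 c7
[1] 0x0b->0x01 len=5 : 57 2f 04 bb 75
[2] 0x0c->0x1d len=6 : 2f 04 bb 75 c1 81
[3] 0x06->0x1d len=8 : 43 c7 3e 88 40 57 2f 04
[4] 0x14->0x23 len=2 : e1 9b
[5] 0x1e->0x19 len=2 : c7 3e
query mem[0x24]=0x9b, mem[0x14]=0xe1, mem[0x1a]=0x3e, mem[0x23]=0xe1, mem[0x1f]=0x3e

MEM[0x24,0x14,0x1a,0x23,0x1f] = 9b e1 3e e1 3e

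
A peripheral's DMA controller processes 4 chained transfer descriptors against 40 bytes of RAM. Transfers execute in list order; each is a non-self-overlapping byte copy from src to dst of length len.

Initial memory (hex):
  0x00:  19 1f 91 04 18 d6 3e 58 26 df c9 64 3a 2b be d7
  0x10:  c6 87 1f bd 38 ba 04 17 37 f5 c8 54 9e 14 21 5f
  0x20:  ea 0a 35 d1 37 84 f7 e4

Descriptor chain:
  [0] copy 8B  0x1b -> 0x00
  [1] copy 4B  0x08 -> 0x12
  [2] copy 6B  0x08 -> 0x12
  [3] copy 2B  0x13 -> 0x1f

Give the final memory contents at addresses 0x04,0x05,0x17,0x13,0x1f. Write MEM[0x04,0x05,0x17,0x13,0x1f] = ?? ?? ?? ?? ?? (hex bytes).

MEM[0x04,0x05,0x17,0x13,0x1f] = 5f ea 2b df df

  after D0: wrote 8B at 0x00 = 549e14215fea0a35
  after D1: wrote 4B at 0x12 = 26dfc964
  after D2: wrote 6B at 0x12 = 26dfc9643a2b
  after D3: wrote 2B at 0x1f = dfc9
query mem[0x04]=0x5f, mem[0x05]=0xea, mem[0x17]=0x2b, mem[0x13]=0xdf, mem[0x1f]=0xdf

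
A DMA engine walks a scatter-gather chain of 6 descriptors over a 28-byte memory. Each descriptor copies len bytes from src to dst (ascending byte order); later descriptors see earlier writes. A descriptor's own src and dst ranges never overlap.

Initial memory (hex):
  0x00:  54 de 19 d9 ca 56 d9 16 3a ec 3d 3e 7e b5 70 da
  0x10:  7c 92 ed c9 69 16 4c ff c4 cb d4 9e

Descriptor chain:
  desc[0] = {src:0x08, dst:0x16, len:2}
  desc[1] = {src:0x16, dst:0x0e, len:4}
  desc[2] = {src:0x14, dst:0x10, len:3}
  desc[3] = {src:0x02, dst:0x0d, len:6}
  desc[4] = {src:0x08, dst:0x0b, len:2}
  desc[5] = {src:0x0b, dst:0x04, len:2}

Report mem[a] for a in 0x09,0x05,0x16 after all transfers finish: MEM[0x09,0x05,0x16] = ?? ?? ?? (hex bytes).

MEM[0x09,0x05,0x16] = ec ec 3a

  after D0: wrote 2B at 0x16 = 3aec
  after D1: wrote 4B at 0x0e = 3aecc4cb
  after D2: wrote 3B at 0x10 = 69163a
  after D3: wrote 6B at 0x0d = 19d9ca56d916
  after D4: wrote 2B at 0x0b = 3aec
  after D5: wrote 2B at 0x04 = 3aec
query mem[0x09]=0xec, mem[0x05]=0xec, mem[0x16]=0x3a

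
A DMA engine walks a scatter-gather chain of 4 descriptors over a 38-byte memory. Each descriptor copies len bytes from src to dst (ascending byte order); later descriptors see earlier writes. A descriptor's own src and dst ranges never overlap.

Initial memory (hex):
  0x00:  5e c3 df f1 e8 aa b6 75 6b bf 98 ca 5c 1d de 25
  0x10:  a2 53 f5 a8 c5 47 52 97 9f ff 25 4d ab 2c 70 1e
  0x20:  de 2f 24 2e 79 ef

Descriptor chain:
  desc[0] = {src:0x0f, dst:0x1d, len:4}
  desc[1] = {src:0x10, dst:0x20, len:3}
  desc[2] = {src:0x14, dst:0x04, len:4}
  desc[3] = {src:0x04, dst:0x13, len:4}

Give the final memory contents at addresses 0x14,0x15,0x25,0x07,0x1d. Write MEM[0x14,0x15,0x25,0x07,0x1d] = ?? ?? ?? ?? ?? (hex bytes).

MEM[0x14,0x15,0x25,0x07,0x1d] = 47 52 ef 97 25

D0: mem[0x1d..0x20] <- [25 a2 53 f5]
D1: mem[0x20..0x22] <- [a2 53 f5]
D2: mem[0x04..0x07] <- [c5 47 52 97]
D3: mem[0x13..0x16] <- [c5 47 52 97]
query mem[0x14]=0x47, mem[0x15]=0x52, mem[0x25]=0xef, mem[0x07]=0x97, mem[0x1d]=0x25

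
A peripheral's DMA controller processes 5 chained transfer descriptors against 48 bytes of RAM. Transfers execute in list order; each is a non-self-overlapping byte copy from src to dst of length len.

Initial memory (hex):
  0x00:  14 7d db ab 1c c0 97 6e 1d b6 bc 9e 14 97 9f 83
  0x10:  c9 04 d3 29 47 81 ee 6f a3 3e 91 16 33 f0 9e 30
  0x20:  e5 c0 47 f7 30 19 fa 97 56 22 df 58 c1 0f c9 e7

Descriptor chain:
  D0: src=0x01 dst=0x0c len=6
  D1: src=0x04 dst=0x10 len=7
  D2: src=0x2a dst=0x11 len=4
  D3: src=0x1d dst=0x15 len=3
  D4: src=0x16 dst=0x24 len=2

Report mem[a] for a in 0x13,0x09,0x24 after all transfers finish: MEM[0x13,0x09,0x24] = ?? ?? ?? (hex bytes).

  after D0: wrote 6B at 0x0c = 7ddbab1cc097
  after D1: wrote 7B at 0x10 = 1cc0976e1db6bc
  after D2: wrote 4B at 0x11 = df58c10f
  after D3: wrote 3B at 0x15 = f09e30
  after D4: wrote 2B at 0x24 = 9e30
query mem[0x13]=0xc1, mem[0x09]=0xb6, mem[0x24]=0x9e

MEM[0x13,0x09,0x24] = c1 b6 9e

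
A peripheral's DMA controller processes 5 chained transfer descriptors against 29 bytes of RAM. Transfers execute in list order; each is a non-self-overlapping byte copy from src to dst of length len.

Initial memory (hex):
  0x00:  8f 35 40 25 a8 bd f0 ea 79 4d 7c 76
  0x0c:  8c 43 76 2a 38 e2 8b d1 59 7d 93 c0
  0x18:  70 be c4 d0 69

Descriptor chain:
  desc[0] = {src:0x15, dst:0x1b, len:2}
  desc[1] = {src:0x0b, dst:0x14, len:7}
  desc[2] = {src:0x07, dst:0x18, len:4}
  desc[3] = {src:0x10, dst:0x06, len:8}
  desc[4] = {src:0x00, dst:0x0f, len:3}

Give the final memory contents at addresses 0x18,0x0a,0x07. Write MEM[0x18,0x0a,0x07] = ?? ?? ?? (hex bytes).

MEM[0x18,0x0a,0x07] = ea 76 e2

  after D0: wrote 2B at 0x1b = 7d93
  after D1: wrote 7B at 0x14 = 768c43762a38e2
  after D2: wrote 4B at 0x18 = ea794d7c
  after D3: wrote 8B at 0x06 = 38e28bd1768c4376
  after D4: wrote 3B at 0x0f = 8f3540
query mem[0x18]=0xea, mem[0x0a]=0x76, mem[0x07]=0xe2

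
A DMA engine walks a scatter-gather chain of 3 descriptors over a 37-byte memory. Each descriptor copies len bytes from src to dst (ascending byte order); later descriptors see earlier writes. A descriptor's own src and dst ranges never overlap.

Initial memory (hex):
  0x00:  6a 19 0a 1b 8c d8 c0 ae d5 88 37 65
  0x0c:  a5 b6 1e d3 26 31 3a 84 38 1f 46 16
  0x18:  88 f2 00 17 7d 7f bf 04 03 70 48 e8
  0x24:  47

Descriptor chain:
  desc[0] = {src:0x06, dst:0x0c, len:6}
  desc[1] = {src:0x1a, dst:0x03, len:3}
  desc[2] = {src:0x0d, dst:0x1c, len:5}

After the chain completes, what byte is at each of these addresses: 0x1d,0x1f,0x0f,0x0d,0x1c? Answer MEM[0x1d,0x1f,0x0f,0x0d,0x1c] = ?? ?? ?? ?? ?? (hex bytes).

MEM[0x1d,0x1f,0x0f,0x0d,0x1c] = d5 37 88 ae ae

[0] 0x06->0x0c len=6 : c0 ae d5 88 37 65
[1] 0x1a->0x03 len=3 : 00 17 7d
[2] 0x0d->0x1c len=5 : ae d5 88 37 65
query mem[0x1d]=0xd5, mem[0x1f]=0x37, mem[0x0f]=0x88, mem[0x0d]=0xae, mem[0x1c]=0xae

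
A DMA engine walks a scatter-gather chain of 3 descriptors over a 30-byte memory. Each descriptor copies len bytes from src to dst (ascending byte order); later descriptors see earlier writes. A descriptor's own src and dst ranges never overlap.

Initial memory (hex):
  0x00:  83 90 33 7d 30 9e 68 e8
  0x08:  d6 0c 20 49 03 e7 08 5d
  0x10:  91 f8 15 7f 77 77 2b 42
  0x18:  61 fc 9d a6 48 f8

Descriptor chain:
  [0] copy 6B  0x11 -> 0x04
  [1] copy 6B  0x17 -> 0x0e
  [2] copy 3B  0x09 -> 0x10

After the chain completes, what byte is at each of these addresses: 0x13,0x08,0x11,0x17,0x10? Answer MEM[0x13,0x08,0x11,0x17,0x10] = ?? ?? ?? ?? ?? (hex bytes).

MEM[0x13,0x08,0x11,0x17,0x10] = 48 77 20 42 2b

[0] 0x11->0x04 len=6 : f8 15 7f 77 77 2b
[1] 0x17->0x0e len=6 : 42 61 fc 9d a6 48
[2] 0x09->0x10 len=3 : 2b 20 49
query mem[0x13]=0x48, mem[0x08]=0x77, mem[0x11]=0x20, mem[0x17]=0x42, mem[0x10]=0x2b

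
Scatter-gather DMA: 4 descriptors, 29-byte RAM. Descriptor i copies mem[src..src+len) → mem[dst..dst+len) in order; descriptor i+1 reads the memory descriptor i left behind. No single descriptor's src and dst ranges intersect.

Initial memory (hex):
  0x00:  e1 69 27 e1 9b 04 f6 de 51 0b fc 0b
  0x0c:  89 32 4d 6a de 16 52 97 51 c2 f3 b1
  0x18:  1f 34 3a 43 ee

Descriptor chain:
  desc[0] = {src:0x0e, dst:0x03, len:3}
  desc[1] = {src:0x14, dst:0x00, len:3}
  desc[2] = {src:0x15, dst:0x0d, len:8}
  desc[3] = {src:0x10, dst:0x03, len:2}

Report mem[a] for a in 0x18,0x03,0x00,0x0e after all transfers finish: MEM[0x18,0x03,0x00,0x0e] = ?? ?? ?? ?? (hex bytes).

MEM[0x18,0x03,0x00,0x0e] = 1f 1f 51 f3

  after D0: wrote 3B at 0x03 = 4d6ade
  after D1: wrote 3B at 0x00 = 51c2f3
  after D2: wrote 8B at 0x0d = c2f3b11f343a43ee
  after D3: wrote 2B at 0x03 = 1f34
query mem[0x18]=0x1f, mem[0x03]=0x1f, mem[0x00]=0x51, mem[0x0e]=0xf3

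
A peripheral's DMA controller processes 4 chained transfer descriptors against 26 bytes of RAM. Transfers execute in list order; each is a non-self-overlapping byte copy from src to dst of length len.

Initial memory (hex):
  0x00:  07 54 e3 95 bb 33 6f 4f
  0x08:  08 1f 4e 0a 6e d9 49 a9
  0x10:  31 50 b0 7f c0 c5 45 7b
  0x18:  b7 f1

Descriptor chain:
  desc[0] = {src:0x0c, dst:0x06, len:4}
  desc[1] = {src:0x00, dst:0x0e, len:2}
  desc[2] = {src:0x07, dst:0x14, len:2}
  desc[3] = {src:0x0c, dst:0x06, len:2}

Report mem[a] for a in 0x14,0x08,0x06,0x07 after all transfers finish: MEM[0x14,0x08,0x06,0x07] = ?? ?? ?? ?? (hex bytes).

#0 dst[0x06+4] := {0x6e,0xd9,0x49,0xa9}
#1 dst[0x0e+2] := {0x07,0x54}
#2 dst[0x14+2] := {0xd9,0x49}
#3 dst[0x06+2] := {0x6e,0xd9}
query mem[0x14]=0xd9, mem[0x08]=0x49, mem[0x06]=0x6e, mem[0x07]=0xd9

MEM[0x14,0x08,0x06,0x07] = d9 49 6e d9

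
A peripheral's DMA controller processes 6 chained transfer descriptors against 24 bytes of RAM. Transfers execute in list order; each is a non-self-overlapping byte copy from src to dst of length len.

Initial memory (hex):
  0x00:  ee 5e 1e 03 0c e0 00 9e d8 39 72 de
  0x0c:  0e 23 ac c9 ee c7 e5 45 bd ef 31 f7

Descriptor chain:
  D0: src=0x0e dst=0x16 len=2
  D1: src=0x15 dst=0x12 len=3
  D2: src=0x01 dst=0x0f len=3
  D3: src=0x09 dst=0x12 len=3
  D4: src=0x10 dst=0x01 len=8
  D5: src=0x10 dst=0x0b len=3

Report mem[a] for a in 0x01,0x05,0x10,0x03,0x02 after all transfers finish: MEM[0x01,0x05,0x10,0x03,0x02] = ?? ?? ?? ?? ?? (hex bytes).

MEM[0x01,0x05,0x10,0x03,0x02] = 1e de 1e 39 03

[0] 0x0e->0x16 len=2 : ac c9
[1] 0x15->0x12 len=3 : ef ac c9
[2] 0x01->0x0f len=3 : 5e 1e 03
[3] 0x09->0x12 len=3 : 39 72 de
[4] 0x10->0x01 len=8 : 1e 03 39 72 de ef ac c9
[5] 0x10->0x0b len=3 : 1e 03 39
query mem[0x01]=0x1e, mem[0x05]=0xde, mem[0x10]=0x1e, mem[0x03]=0x39, mem[0x02]=0x03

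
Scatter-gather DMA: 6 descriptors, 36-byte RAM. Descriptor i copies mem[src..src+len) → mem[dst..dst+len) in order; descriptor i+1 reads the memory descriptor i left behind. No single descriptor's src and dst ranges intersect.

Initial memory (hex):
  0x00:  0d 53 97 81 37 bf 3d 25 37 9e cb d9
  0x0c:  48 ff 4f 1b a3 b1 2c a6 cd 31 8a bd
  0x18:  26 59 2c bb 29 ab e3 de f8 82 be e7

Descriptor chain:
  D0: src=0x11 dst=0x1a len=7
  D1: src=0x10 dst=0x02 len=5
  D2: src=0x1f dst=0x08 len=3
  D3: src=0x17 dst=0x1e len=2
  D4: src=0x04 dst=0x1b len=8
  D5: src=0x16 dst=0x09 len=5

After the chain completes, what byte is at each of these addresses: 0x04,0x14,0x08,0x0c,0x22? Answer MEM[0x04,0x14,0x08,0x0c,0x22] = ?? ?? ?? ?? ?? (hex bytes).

[0] 0x11->0x1a len=7 : b1 2c a6 cd 31 8a bd
[1] 0x10->0x02 len=5 : a3 b1 2c a6 cd
[2] 0x1f->0x08 len=3 : 8a bd 82
[3] 0x17->0x1e len=2 : bd 26
[4] 0x04->0x1b len=8 : 2c a6 cd 25 8a bd 82 d9
[5] 0x16->0x09 len=5 : 8a bd 26 59 b1
query mem[0x04]=0x2c, mem[0x14]=0xcd, mem[0x08]=0x8a, mem[0x0c]=0x59, mem[0x22]=0xd9

MEM[0x04,0x14,0x08,0x0c,0x22] = 2c cd 8a 59 d9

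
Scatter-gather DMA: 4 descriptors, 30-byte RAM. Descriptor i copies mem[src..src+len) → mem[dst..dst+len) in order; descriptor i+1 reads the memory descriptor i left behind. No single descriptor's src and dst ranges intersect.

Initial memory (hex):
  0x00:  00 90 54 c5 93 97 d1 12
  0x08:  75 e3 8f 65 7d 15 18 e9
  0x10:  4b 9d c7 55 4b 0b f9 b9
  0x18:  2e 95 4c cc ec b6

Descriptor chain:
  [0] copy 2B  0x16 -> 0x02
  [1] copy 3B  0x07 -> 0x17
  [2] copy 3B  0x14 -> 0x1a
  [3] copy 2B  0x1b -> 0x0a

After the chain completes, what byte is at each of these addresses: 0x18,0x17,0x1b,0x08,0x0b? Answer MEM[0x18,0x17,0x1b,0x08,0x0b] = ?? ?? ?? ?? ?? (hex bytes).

#0 dst[0x02+2] := {0xf9,0xb9}
#1 dst[0x17+3] := {0x12,0x75,0xe3}
#2 dst[0x1a+3] := {0x4b,0x0b,0xf9}
#3 dst[0x0a+2] := {0x0b,0xf9}
query mem[0x18]=0x75, mem[0x17]=0x12, mem[0x1b]=0x0b, mem[0x08]=0x75, mem[0x0b]=0xf9

MEM[0x18,0x17,0x1b,0x08,0x0b] = 75 12 0b 75 f9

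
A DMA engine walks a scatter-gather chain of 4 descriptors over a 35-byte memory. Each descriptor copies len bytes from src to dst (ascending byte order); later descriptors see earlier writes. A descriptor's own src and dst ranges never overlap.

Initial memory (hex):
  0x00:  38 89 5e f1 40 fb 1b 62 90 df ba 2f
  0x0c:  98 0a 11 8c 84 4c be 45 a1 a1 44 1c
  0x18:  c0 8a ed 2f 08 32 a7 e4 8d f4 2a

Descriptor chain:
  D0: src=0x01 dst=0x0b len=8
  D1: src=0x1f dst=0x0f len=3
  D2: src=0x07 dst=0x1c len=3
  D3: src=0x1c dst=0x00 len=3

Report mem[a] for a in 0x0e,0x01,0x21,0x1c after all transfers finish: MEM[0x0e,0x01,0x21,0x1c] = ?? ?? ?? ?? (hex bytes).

D0: mem[0x0b..0x12] <- [89 5e f1 40 fb 1b 62 90]
D1: mem[0x0f..0x11] <- [e4 8d f4]
D2: mem[0x1c..0x1e] <- [62 90 df]
D3: mem[0x00..0x02] <- [62 90 df]
query mem[0x0e]=0x40, mem[0x01]=0x90, mem[0x21]=0xf4, mem[0x1c]=0x62

MEM[0x0e,0x01,0x21,0x1c] = 40 90 f4 62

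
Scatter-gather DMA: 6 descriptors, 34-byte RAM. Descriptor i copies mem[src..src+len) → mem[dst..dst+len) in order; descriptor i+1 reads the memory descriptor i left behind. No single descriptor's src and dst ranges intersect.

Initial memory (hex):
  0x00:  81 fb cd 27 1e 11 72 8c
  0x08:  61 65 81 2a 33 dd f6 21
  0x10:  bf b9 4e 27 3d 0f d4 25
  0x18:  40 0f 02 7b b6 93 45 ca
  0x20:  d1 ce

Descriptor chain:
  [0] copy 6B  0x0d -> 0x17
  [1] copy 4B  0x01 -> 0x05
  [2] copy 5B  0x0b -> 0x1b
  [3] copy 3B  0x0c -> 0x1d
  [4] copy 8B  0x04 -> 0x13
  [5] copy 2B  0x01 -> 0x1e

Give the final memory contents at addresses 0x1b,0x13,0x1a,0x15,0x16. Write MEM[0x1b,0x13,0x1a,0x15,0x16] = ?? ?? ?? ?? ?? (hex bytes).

  after D0: wrote 6B at 0x17 = ddf621bfb94e
  after D1: wrote 4B at 0x05 = fbcd271e
  after D2: wrote 5B at 0x1b = 2a33ddf621
  after D3: wrote 3B at 0x1d = 33ddf6
  after D4: wrote 8B at 0x13 = 1efbcd271e65812a
  after D5: wrote 2B at 0x1e = fbcd
query mem[0x1b]=0x2a, mem[0x13]=0x1e, mem[0x1a]=0x2a, mem[0x15]=0xcd, mem[0x16]=0x27

MEM[0x1b,0x13,0x1a,0x15,0x16] = 2a 1e 2a cd 27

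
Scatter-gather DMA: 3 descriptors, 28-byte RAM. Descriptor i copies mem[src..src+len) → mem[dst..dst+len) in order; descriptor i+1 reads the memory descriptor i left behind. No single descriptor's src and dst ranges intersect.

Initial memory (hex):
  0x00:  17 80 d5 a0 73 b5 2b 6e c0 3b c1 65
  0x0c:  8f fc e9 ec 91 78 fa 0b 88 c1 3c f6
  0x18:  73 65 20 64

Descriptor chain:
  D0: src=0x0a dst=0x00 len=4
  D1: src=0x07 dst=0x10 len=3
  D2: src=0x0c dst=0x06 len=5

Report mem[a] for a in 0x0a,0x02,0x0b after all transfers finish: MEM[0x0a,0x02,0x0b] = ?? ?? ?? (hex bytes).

MEM[0x0a,0x02,0x0b] = 6e 8f 65

#0 dst[0x00+4] := {0xc1,0x65,0x8f,0xfc}
#1 dst[0x10+3] := {0x6e,0xc0,0x3b}
#2 dst[0x06+5] := {0x8f,0xfc,0xe9,0xec,0x6e}
query mem[0x0a]=0x6e, mem[0x02]=0x8f, mem[0x0b]=0x65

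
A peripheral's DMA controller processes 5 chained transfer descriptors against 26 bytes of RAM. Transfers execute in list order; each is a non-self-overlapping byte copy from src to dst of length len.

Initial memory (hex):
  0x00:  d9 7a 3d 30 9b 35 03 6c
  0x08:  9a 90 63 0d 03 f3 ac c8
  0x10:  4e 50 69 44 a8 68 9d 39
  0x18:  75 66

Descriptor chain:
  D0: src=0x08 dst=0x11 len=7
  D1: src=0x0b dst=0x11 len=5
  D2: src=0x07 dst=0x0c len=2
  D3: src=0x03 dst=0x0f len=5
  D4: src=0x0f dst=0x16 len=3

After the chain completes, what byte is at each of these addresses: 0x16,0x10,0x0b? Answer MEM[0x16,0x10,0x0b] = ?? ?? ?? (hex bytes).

[0] 0x08->0x11 len=7 : 9a 90 63 0d 03 f3 ac
[1] 0x0b->0x11 len=5 : 0d 03 f3 ac c8
[2] 0x07->0x0c len=2 : 6c 9a
[3] 0x03->0x0f len=5 : 30 9b 35 03 6c
[4] 0x0f->0x16 len=3 : 30 9b 35
query mem[0x16]=0x30, mem[0x10]=0x9b, mem[0x0b]=0x0d

MEM[0x16,0x10,0x0b] = 30 9b 0d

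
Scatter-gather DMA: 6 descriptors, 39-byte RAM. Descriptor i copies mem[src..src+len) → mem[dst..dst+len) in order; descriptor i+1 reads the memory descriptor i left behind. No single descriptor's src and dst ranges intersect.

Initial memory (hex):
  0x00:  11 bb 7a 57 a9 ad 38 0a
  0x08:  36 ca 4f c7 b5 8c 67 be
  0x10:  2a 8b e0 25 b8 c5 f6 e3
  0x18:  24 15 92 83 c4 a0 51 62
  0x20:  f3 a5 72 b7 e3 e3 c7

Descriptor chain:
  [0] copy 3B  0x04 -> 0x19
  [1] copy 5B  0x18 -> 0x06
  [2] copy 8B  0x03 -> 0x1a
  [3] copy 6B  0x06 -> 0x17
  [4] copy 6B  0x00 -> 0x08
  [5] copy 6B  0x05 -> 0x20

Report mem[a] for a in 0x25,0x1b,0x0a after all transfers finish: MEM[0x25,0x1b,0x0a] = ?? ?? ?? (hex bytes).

MEM[0x25,0x1b,0x0a] = 7a c4 7a

#0 dst[0x19+3] := {0xa9,0xad,0x38}
#1 dst[0x06+5] := {0x24,0xa9,0xad,0x38,0xc4}
#2 dst[0x1a+8] := {0x57,0xa9,0xad,0x24,0xa9,0xad,0x38,0xc4}
#3 dst[0x17+6] := {0x24,0xa9,0xad,0x38,0xc4,0xc7}
#4 dst[0x08+6] := {0x11,0xbb,0x7a,0x57,0xa9,0xad}
#5 dst[0x20+6] := {0xad,0x24,0xa9,0x11,0xbb,0x7a}
query mem[0x25]=0x7a, mem[0x1b]=0xc4, mem[0x0a]=0x7a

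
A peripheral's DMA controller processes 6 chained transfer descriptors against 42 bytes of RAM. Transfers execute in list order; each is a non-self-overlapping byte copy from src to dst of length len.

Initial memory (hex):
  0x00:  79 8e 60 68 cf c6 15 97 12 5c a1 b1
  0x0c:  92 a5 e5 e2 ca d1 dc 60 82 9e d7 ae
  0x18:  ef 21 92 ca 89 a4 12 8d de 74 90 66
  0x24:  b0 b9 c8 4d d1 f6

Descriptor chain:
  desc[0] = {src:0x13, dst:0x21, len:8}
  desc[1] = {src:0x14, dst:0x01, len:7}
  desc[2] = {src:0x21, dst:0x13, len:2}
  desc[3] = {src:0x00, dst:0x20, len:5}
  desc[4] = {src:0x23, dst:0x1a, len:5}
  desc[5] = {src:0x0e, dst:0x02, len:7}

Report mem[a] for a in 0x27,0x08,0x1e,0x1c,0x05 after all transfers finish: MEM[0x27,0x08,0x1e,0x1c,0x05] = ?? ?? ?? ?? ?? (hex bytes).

MEM[0x27,0x08,0x1e,0x1c,0x05] = 21 82 21 ae d1

[0] 0x13->0x21 len=8 : 60 82 9e d7 ae ef 21 92
[1] 0x14->0x01 len=7 : 82 9e d7 ae ef 21 92
[2] 0x21->0x13 len=2 : 60 82
[3] 0x00->0x20 len=5 : 79 82 9e d7 ae
[4] 0x23->0x1a len=5 : d7 ae ae ef 21
[5] 0x0e->0x02 len=7 : e5 e2 ca d1 dc 60 82
query mem[0x27]=0x21, mem[0x08]=0x82, mem[0x1e]=0x21, mem[0x1c]=0xae, mem[0x05]=0xd1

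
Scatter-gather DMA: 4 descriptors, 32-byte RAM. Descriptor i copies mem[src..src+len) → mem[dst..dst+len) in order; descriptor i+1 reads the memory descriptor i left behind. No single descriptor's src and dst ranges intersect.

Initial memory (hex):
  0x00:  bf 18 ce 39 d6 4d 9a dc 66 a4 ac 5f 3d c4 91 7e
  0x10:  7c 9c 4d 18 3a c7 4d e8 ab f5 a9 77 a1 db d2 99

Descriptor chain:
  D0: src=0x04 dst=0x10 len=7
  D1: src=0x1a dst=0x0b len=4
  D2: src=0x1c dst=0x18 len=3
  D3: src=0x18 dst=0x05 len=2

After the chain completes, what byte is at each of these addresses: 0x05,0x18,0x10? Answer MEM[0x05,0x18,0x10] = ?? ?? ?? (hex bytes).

MEM[0x05,0x18,0x10] = a1 a1 d6

[0] 0x04->0x10 len=7 : d6 4d 9a dc 66 a4 ac
[1] 0x1a->0x0b len=4 : a9 77 a1 db
[2] 0x1c->0x18 len=3 : a1 db d2
[3] 0x18->0x05 len=2 : a1 db
query mem[0x05]=0xa1, mem[0x18]=0xa1, mem[0x10]=0xd6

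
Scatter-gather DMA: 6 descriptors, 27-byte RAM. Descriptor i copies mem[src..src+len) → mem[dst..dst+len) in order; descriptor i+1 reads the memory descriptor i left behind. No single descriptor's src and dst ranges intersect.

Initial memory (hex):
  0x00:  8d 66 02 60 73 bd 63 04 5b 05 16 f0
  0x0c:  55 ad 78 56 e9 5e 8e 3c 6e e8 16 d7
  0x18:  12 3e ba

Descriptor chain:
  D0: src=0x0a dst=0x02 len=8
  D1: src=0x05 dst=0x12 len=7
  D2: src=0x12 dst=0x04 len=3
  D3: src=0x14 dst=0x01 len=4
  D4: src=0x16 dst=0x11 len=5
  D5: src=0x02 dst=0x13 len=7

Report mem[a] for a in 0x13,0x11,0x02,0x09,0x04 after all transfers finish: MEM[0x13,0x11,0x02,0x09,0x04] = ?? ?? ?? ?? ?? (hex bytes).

D0: mem[0x02..0x09] <- [16 f0 55 ad 78 56 e9 5e]
D1: mem[0x12..0x18] <- [ad 78 56 e9 5e 16 f0]
D2: mem[0x04..0x06] <- [ad 78 56]
D3: mem[0x01..0x04] <- [56 e9 5e 16]
D4: mem[0x11..0x15] <- [5e 16 f0 3e ba]
D5: mem[0x13..0x19] <- [e9 5e 16 78 56 56 e9]
query mem[0x13]=0xe9, mem[0x11]=0x5e, mem[0x02]=0xe9, mem[0x09]=0x5e, mem[0x04]=0x16

MEM[0x13,0x11,0x02,0x09,0x04] = e9 5e e9 5e 16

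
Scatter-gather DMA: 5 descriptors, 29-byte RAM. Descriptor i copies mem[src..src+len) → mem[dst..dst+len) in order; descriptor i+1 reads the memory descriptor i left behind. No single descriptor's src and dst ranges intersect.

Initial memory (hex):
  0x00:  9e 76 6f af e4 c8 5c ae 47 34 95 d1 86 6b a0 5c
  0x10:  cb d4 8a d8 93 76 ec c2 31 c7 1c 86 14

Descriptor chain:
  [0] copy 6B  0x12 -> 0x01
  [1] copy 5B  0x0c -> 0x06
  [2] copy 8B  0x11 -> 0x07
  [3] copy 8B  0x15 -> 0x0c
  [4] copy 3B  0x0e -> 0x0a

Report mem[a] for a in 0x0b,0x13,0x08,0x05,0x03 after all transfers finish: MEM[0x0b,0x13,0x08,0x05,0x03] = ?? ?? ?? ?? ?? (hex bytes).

MEM[0x0b,0x13,0x08,0x05,0x03] = 31 14 8a ec 93

#0 dst[0x01+6] := {0x8a,0xd8,0x93,0x76,0xec,0xc2}
#1 dst[0x06+5] := {0x86,0x6b,0xa0,0x5c,0xcb}
#2 dst[0x07+8] := {0xd4,0x8a,0xd8,0x93,0x76,0xec,0xc2,0x31}
#3 dst[0x0c+8] := {0x76,0xec,0xc2,0x31,0xc7,0x1c,0x86,0x14}
#4 dst[0x0a+3] := {0xc2,0x31,0xc7}
query mem[0x0b]=0x31, mem[0x13]=0x14, mem[0x08]=0x8a, mem[0x05]=0xec, mem[0x03]=0x93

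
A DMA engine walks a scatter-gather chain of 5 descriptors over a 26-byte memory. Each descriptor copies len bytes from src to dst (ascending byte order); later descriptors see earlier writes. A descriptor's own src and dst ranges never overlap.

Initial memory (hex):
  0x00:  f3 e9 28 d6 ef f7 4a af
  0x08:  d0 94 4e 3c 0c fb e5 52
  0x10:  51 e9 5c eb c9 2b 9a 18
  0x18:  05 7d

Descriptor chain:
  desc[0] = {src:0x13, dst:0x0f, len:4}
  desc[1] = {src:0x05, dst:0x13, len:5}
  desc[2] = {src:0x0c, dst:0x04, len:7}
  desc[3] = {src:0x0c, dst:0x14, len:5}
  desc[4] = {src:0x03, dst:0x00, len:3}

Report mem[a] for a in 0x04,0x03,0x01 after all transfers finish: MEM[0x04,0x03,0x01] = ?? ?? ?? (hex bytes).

[0] 0x13->0x0f len=4 : eb c9 2b 9a
[1] 0x05->0x13 len=5 : f7 4a af d0 94
[2] 0x0c->0x04 len=7 : 0c fb e5 eb c9 2b 9a
[3] 0x0c->0x14 len=5 : 0c fb e5 eb c9
[4] 0x03->0x00 len=3 : d6 0c fb
query mem[0x04]=0x0c, mem[0x03]=0xd6, mem[0x01]=0x0c

MEM[0x04,0x03,0x01] = 0c d6 0c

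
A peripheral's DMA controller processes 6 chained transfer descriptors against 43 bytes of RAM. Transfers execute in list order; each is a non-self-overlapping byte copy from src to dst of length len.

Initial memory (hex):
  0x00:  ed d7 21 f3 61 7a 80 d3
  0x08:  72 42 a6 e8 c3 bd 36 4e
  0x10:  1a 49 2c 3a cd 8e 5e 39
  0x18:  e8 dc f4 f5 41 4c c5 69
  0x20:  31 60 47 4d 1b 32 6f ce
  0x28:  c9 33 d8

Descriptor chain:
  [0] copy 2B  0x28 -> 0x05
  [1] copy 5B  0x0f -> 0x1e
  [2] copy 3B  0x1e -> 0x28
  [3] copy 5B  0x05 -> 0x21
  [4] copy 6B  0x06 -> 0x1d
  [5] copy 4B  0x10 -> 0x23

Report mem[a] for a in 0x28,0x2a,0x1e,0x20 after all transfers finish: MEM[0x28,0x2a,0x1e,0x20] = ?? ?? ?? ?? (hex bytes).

MEM[0x28,0x2a,0x1e,0x20] = 4e 49 d3 42

[0] 0x28->0x05 len=2 : c9 33
[1] 0x0f->0x1e len=5 : 4e 1a 49 2c 3a
[2] 0x1e->0x28 len=3 : 4e 1a 49
[3] 0x05->0x21 len=5 : c9 33 d3 72 42
[4] 0x06->0x1d len=6 : 33 d3 72 42 a6 e8
[5] 0x10->0x23 len=4 : 1a 49 2c 3a
query mem[0x28]=0x4e, mem[0x2a]=0x49, mem[0x1e]=0xd3, mem[0x20]=0x42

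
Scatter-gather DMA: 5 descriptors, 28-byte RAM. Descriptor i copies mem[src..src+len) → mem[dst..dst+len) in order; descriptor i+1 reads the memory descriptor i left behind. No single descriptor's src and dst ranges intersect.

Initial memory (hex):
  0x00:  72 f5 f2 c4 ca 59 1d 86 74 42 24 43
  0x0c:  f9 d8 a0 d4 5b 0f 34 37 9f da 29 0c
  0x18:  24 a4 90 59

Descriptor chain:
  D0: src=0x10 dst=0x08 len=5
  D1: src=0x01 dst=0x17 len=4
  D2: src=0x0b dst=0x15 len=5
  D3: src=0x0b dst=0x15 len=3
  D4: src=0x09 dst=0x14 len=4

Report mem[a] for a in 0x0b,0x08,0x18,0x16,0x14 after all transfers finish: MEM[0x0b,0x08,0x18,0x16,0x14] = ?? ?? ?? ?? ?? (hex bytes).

MEM[0x0b,0x08,0x18,0x16,0x14] = 37 5b a0 37 0f

  after D0: wrote 5B at 0x08 = 5b0f34379f
  after D1: wrote 4B at 0x17 = f5f2c4ca
  after D2: wrote 5B at 0x15 = 379fd8a0d4
  after D3: wrote 3B at 0x15 = 379fd8
  after D4: wrote 4B at 0x14 = 0f34379f
query mem[0x0b]=0x37, mem[0x08]=0x5b, mem[0x18]=0xa0, mem[0x16]=0x37, mem[0x14]=0x0f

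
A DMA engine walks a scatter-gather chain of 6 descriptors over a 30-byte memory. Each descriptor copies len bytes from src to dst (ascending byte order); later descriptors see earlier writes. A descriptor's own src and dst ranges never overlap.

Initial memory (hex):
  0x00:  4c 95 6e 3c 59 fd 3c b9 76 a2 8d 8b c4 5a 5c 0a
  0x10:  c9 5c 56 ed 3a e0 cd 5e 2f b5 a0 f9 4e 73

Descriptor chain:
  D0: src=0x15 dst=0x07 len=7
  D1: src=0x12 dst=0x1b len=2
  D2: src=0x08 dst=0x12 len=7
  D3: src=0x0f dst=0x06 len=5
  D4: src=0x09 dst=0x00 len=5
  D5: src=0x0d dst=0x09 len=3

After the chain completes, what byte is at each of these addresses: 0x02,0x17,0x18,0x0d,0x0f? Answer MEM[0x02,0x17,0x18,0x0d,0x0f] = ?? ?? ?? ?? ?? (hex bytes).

  after D0: wrote 7B at 0x07 = e0cd5e2fb5a0f9
  after D1: wrote 2B at 0x1b = 56ed
  after D2: wrote 7B at 0x12 = cd5e2fb5a0f95c
  after D3: wrote 5B at 0x06 = 0ac95ccd5e
  after D4: wrote 5B at 0x00 = cd5eb5a0f9
  after D5: wrote 3B at 0x09 = f95c0a
query mem[0x02]=0xb5, mem[0x17]=0xf9, mem[0x18]=0x5c, mem[0x0d]=0xf9, mem[0x0f]=0x0a

MEM[0x02,0x17,0x18,0x0d,0x0f] = b5 f9 5c f9 0a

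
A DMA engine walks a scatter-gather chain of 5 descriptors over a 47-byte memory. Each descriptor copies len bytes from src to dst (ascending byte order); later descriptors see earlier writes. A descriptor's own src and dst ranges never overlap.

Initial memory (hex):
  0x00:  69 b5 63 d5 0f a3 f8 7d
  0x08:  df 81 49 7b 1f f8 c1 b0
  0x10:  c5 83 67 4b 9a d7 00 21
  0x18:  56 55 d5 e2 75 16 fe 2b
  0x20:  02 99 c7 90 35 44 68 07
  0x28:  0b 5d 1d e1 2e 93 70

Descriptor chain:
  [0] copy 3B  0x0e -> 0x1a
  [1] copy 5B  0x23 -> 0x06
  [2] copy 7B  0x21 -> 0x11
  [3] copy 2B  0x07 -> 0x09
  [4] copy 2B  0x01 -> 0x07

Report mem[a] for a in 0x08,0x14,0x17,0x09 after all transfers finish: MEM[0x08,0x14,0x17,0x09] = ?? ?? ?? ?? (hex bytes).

MEM[0x08,0x14,0x17,0x09] = 63 35 07 35

[0] 0x0e->0x1a len=3 : c1 b0 c5
[1] 0x23->0x06 len=5 : 90 35 44 68 07
[2] 0x21->0x11 len=7 : 99 c7 90 35 44 68 07
[3] 0x07->0x09 len=2 : 35 44
[4] 0x01->0x07 len=2 : b5 63
query mem[0x08]=0x63, mem[0x14]=0x35, mem[0x17]=0x07, mem[0x09]=0x35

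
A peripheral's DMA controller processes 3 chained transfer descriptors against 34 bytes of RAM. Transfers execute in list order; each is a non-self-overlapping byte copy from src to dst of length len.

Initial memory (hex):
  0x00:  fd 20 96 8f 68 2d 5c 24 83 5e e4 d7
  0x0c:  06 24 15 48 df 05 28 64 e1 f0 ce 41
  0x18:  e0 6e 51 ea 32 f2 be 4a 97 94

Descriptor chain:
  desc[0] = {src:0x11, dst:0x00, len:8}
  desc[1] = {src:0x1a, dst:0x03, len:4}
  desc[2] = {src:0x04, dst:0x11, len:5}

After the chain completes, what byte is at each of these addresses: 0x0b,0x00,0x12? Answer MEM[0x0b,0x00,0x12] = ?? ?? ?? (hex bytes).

MEM[0x0b,0x00,0x12] = d7 05 32

#0 dst[0x00+8] := {0x05,0x28,0x64,0xe1,0xf0,0xce,0x41,0xe0}
#1 dst[0x03+4] := {0x51,0xea,0x32,0xf2}
#2 dst[0x11+5] := {0xea,0x32,0xf2,0xe0,0x83}
query mem[0x0b]=0xd7, mem[0x00]=0x05, mem[0x12]=0x32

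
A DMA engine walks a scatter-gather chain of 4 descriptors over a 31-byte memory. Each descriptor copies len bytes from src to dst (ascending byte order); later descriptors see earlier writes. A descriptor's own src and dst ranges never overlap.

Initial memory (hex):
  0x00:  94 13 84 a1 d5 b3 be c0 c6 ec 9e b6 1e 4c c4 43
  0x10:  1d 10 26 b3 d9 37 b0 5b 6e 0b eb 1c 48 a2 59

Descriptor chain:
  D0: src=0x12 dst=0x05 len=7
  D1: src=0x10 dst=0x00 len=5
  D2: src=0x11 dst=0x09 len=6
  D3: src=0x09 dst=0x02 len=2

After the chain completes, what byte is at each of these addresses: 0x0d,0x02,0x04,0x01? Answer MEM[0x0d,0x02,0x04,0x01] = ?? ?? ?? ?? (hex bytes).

  after D0: wrote 7B at 0x05 = 26b3d937b05b6e
  after D1: wrote 5B at 0x00 = 1d1026b3d9
  after D2: wrote 6B at 0x09 = 1026b3d937b0
  after D3: wrote 2B at 0x02 = 1026
query mem[0x0d]=0x37, mem[0x02]=0x10, mem[0x04]=0xd9, mem[0x01]=0x10

MEM[0x0d,0x02,0x04,0x01] = 37 10 d9 10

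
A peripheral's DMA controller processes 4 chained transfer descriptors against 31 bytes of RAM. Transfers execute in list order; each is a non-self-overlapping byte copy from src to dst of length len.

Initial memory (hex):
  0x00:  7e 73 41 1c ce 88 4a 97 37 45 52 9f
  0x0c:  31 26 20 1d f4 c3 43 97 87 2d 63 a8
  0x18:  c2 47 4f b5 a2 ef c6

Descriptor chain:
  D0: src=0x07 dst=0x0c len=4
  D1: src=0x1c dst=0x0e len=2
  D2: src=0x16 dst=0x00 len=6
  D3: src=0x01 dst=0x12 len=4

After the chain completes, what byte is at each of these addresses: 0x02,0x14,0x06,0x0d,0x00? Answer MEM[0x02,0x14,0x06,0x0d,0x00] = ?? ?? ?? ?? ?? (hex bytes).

[0] 0x07->0x0c len=4 : 97 37 45 52
[1] 0x1c->0x0e len=2 : a2 ef
[2] 0x16->0x00 len=6 : 63 a8 c2 47 4f b5
[3] 0x01->0x12 len=4 : a8 c2 47 4f
query mem[0x02]=0xc2, mem[0x14]=0x47, mem[0x06]=0x4a, mem[0x0d]=0x37, mem[0x00]=0x63

MEM[0x02,0x14,0x06,0x0d,0x00] = c2 47 4a 37 63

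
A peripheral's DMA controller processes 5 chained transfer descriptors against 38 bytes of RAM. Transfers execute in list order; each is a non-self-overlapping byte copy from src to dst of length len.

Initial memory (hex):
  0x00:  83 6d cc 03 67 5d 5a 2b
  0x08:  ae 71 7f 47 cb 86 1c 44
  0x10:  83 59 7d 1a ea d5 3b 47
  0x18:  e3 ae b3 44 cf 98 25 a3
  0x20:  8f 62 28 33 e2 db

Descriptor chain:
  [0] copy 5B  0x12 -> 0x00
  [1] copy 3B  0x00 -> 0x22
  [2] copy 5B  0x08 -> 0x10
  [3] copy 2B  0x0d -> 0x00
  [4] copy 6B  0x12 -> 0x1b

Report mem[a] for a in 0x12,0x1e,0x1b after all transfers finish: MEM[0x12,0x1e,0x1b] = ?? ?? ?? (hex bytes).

  after D0: wrote 5B at 0x00 = 7d1aead53b
  after D1: wrote 3B at 0x22 = 7d1aea
  after D2: wrote 5B at 0x10 = ae717f47cb
  after D3: wrote 2B at 0x00 = 861c
  after D4: wrote 6B at 0x1b = 7f47cbd53b47
query mem[0x12]=0x7f, mem[0x1e]=0xd5, mem[0x1b]=0x7f

MEM[0x12,0x1e,0x1b] = 7f d5 7f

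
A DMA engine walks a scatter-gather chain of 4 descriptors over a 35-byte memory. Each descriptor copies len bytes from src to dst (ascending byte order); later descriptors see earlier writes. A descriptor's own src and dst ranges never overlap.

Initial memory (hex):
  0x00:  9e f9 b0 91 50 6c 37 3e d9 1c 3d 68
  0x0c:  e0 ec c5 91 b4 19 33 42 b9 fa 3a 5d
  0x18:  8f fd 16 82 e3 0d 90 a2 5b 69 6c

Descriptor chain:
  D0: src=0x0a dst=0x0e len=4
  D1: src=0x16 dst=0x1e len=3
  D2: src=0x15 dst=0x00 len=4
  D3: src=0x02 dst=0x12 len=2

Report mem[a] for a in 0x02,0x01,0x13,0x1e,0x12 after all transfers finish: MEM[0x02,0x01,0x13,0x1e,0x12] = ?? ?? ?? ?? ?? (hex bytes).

#0 dst[0x0e+4] := {0x3d,0x68,0xe0,0xec}
#1 dst[0x1e+3] := {0x3a,0x5d,0x8f}
#2 dst[0x00+4] := {0xfa,0x3a,0x5d,0x8f}
#3 dst[0x12+2] := {0x5d,0x8f}
query mem[0x02]=0x5d, mem[0x01]=0x3a, mem[0x13]=0x8f, mem[0x1e]=0x3a, mem[0x12]=0x5d

MEM[0x02,0x01,0x13,0x1e,0x12] = 5d 3a 8f 3a 5d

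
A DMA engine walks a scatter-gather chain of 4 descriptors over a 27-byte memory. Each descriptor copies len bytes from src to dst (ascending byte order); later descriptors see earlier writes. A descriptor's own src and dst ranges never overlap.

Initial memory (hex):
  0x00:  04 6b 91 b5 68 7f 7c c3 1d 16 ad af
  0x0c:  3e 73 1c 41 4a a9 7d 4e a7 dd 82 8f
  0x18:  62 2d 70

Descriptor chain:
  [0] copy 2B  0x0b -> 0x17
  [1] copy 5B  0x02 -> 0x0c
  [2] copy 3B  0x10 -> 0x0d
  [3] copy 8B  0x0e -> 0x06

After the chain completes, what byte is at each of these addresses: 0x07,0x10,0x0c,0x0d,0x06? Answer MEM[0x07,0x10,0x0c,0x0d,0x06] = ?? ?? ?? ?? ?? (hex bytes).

D0: mem[0x17..0x18] <- [af 3e]
D1: mem[0x0c..0x10] <- [91 b5 68 7f 7c]
D2: mem[0x0d..0x0f] <- [7c a9 7d]
D3: mem[0x06..0x0d] <- [a9 7d 7c a9 7d 4e a7 dd]
query mem[0x07]=0x7d, mem[0x10]=0x7c, mem[0x0c]=0xa7, mem[0x0d]=0xdd, mem[0x06]=0xa9

MEM[0x07,0x10,0x0c,0x0d,0x06] = 7d 7c a7 dd a9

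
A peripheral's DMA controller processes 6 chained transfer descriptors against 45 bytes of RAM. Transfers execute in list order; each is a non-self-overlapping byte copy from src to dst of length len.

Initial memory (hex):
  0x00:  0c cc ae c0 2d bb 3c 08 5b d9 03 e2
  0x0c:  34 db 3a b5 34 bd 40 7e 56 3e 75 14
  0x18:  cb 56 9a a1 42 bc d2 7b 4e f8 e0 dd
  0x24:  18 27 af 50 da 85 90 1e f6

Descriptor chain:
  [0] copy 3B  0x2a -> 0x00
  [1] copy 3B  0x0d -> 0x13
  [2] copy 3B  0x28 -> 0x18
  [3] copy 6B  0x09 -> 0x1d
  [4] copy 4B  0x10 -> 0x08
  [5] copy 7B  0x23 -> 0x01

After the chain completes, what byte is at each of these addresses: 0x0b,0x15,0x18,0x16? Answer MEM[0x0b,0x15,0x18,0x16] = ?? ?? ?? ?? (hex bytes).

MEM[0x0b,0x15,0x18,0x16] = db b5 da 75

#0 dst[0x00+3] := {0x90,0x1e,0xf6}
#1 dst[0x13+3] := {0xdb,0x3a,0xb5}
#2 dst[0x18+3] := {0xda,0x85,0x90}
#3 dst[0x1d+6] := {0xd9,0x03,0xe2,0x34,0xdb,0x3a}
#4 dst[0x08+4] := {0x34,0xbd,0x40,0xdb}
#5 dst[0x01+7] := {0xdd,0x18,0x27,0xaf,0x50,0xda,0x85}
query mem[0x0b]=0xdb, mem[0x15]=0xb5, mem[0x18]=0xda, mem[0x16]=0x75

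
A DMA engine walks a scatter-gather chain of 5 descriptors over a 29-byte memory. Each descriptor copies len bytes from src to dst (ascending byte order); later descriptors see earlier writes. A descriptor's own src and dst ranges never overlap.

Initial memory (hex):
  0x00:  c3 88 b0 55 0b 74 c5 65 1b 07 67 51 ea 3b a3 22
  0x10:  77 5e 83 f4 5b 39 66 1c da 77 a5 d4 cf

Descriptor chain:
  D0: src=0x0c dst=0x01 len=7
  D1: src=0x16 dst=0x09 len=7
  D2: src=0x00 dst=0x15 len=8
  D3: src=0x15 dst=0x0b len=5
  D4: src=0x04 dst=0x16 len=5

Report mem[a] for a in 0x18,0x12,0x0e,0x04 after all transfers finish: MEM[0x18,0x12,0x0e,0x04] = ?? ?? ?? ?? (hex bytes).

MEM[0x18,0x12,0x0e,0x04] = 5e 83 a3 22

  after D0: wrote 7B at 0x01 = ea3ba322775e83
  after D1: wrote 7B at 0x09 = 661cda77a5d4cf
  after D2: wrote 8B at 0x15 = c3ea3ba322775e83
  after D3: wrote 5B at 0x0b = c3ea3ba322
  after D4: wrote 5B at 0x16 = 22775e831b
query mem[0x18]=0x5e, mem[0x12]=0x83, mem[0x0e]=0xa3, mem[0x04]=0x22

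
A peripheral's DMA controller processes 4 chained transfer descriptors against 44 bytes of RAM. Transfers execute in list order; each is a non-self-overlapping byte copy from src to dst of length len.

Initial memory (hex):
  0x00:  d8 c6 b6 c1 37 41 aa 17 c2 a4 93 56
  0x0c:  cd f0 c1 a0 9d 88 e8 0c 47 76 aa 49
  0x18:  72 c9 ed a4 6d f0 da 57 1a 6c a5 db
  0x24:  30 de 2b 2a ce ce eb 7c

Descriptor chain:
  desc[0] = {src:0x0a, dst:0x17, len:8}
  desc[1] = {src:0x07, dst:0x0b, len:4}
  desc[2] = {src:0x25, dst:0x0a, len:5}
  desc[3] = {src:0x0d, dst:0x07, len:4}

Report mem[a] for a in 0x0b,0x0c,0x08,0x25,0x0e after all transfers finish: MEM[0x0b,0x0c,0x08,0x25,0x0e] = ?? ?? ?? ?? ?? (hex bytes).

D0: mem[0x17..0x1e] <- [93 56 cd f0 c1 a0 9d 88]
D1: mem[0x0b..0x0e] <- [17 c2 a4 93]
D2: mem[0x0a..0x0e] <- [de 2b 2a ce ce]
D3: mem[0x07..0x0a] <- [ce ce a0 9d]
query mem[0x0b]=0x2b, mem[0x0c]=0x2a, mem[0x08]=0xce, mem[0x25]=0xde, mem[0x0e]=0xce

MEM[0x0b,0x0c,0x08,0x25,0x0e] = 2b 2a ce de ce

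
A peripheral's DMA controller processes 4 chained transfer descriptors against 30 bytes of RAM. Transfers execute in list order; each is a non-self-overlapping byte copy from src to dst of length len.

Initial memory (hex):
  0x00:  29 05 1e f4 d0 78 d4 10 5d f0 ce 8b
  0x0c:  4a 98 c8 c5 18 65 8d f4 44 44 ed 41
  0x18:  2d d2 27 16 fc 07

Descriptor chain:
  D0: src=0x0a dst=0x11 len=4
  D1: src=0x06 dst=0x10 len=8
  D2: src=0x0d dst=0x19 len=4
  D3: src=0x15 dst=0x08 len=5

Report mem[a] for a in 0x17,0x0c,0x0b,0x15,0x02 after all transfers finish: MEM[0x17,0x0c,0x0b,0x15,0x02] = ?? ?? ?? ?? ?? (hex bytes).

MEM[0x17,0x0c,0x0b,0x15,0x02] = 98 98 2d 8b 1e

D0: mem[0x11..0x14] <- [ce 8b 4a 98]
D1: mem[0x10..0x17] <- [d4 10 5d f0 ce 8b 4a 98]
D2: mem[0x19..0x1c] <- [98 c8 c5 d4]
D3: mem[0x08..0x0c] <- [8b 4a 98 2d 98]
query mem[0x17]=0x98, mem[0x0c]=0x98, mem[0x0b]=0x2d, mem[0x15]=0x8b, mem[0x02]=0x1e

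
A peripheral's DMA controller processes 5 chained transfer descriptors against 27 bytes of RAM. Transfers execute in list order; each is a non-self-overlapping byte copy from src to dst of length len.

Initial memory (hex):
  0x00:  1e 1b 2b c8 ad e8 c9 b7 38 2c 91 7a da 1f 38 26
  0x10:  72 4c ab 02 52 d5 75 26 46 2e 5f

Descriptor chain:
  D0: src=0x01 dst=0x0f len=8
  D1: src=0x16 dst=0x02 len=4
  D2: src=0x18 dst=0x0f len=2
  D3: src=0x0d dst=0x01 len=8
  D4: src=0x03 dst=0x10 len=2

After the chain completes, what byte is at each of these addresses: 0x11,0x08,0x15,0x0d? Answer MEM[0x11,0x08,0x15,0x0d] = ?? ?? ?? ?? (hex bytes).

#0 dst[0x0f+8] := {0x1b,0x2b,0xc8,0xad,0xe8,0xc9,0xb7,0x38}
#1 dst[0x02+4] := {0x38,0x26,0x46,0x2e}
#2 dst[0x0f+2] := {0x46,0x2e}
#3 dst[0x01+8] := {0x1f,0x38,0x46,0x2e,0xc8,0xad,0xe8,0xc9}
#4 dst[0x10+2] := {0x46,0x2e}
query mem[0x11]=0x2e, mem[0x08]=0xc9, mem[0x15]=0xb7, mem[0x0d]=0x1f

MEM[0x11,0x08,0x15,0x0d] = 2e c9 b7 1f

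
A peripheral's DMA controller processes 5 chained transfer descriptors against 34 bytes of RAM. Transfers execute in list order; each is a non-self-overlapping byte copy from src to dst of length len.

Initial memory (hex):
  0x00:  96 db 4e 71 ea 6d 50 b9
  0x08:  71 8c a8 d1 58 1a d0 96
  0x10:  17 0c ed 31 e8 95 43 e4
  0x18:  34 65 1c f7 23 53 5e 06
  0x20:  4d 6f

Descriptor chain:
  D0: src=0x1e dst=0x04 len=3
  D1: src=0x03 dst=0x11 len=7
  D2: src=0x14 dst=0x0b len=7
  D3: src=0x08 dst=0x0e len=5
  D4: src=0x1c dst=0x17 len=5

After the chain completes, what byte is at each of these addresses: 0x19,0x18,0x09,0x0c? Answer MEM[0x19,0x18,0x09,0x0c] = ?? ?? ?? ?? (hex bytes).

D0: mem[0x04..0x06] <- [5e 06 4d]
D1: mem[0x11..0x17] <- [71 5e 06 4d b9 71 8c]
D2: mem[0x0b..0x11] <- [4d b9 71 8c 34 65 1c]
D3: mem[0x0e..0x12] <- [71 8c a8 4d b9]
D4: mem[0x17..0x1b] <- [23 53 5e 06 4d]
query mem[0x19]=0x5e, mem[0x18]=0x53, mem[0x09]=0x8c, mem[0x0c]=0xb9

MEM[0x19,0x18,0x09,0x0c] = 5e 53 8c b9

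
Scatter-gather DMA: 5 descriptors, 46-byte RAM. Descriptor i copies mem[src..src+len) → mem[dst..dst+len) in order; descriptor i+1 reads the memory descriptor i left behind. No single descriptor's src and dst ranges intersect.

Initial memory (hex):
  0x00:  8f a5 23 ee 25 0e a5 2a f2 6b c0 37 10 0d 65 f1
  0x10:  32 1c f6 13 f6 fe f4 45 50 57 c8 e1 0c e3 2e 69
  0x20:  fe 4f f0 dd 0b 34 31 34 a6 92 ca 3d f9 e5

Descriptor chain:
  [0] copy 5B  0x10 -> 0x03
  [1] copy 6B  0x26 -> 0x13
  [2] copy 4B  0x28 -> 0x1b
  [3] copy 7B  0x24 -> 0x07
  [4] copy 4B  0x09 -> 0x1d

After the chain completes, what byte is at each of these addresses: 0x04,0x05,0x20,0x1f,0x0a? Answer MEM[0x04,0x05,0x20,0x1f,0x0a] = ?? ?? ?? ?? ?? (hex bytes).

MEM[0x04,0x05,0x20,0x1f,0x0a] = 1c f6 92 a6 34

#0 dst[0x03+5] := {0x32,0x1c,0xf6,0x13,0xf6}
#1 dst[0x13+6] := {0x31,0x34,0xa6,0x92,0xca,0x3d}
#2 dst[0x1b+4] := {0xa6,0x92,0xca,0x3d}
#3 dst[0x07+7] := {0x0b,0x34,0x31,0x34,0xa6,0x92,0xca}
#4 dst[0x1d+4] := {0x31,0x34,0xa6,0x92}
query mem[0x04]=0x1c, mem[0x05]=0xf6, mem[0x20]=0x92, mem[0x1f]=0xa6, mem[0x0a]=0x34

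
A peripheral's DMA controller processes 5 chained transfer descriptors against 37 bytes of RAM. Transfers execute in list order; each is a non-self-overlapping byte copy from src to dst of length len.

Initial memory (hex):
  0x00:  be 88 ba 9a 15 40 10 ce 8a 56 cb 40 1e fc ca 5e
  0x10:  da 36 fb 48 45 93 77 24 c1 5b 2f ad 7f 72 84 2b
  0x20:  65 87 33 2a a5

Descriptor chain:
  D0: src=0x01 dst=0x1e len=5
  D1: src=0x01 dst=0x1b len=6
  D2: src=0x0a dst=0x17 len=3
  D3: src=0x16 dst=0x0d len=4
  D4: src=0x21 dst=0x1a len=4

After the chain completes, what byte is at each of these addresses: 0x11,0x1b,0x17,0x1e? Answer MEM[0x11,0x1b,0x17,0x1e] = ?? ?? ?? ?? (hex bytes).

[0] 0x01->0x1e len=5 : 88 ba 9a 15 40
[1] 0x01->0x1b len=6 : 88 ba 9a 15 40 10
[2] 0x0a->0x17 len=3 : cb 40 1e
[3] 0x16->0x0d len=4 : 77 cb 40 1e
[4] 0x21->0x1a len=4 : 15 40 2a a5
query mem[0x11]=0x36, mem[0x1b]=0x40, mem[0x17]=0xcb, mem[0x1e]=0x15

MEM[0x11,0x1b,0x17,0x1e] = 36 40 cb 15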